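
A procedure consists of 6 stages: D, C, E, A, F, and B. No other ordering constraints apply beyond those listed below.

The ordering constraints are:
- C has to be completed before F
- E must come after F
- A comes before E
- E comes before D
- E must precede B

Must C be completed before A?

No

Nothing in the constraints links C and A; they are unordered relative to each other.
A valid ordering placing A before C exists, so the answer is no.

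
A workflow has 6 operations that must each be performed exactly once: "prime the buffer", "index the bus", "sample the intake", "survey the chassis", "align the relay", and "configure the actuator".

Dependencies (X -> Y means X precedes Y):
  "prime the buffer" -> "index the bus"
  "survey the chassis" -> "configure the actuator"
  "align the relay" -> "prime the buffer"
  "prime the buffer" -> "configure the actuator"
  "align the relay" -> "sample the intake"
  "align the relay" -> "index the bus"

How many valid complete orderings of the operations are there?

2 operations have no prerequisites ("survey the chassis", "align the relay"), so any of them could come first.
Counting all ways to extend the partial order to a total order gives 33.

33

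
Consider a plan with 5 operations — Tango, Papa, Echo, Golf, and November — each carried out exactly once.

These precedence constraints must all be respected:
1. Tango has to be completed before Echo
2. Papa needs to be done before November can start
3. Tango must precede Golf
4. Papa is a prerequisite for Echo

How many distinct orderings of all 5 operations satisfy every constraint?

The operations with no prerequisites are Tango, Papa; any of them can be placed first.
Enumerating by repeatedly choosing an available operation (one whose prerequisites are all placed) gives 16 distinct complete orderings.

16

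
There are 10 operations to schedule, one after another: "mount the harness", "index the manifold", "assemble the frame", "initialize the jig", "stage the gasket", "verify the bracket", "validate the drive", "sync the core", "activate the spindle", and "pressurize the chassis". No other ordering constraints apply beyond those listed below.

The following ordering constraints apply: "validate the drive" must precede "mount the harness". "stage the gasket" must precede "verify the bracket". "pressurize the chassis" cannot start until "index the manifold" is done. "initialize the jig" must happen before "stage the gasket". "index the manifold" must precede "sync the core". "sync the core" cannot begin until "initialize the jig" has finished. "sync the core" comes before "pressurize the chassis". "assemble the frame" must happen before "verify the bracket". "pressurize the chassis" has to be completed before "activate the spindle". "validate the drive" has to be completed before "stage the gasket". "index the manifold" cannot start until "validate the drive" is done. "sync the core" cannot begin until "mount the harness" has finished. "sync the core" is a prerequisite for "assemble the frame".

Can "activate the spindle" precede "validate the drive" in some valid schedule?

Following "validate the drive" → "index the manifold" → "pressurize the chassis" → "activate the spindle", "validate the drive" must precede "activate the spindle" in every valid ordering.
So no valid ordering can have "activate the spindle" before "validate the drive".

No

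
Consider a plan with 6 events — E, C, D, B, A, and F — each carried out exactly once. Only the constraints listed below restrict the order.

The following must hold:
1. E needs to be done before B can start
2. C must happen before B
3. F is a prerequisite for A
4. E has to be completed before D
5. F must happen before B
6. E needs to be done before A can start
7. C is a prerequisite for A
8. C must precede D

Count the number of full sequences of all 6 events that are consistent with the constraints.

40

3 events have no prerequisites (E, C, F), so any of them could come first.
Enumerating by repeatedly choosing an available event (one whose prerequisites are all placed) gives 40 distinct complete orderings.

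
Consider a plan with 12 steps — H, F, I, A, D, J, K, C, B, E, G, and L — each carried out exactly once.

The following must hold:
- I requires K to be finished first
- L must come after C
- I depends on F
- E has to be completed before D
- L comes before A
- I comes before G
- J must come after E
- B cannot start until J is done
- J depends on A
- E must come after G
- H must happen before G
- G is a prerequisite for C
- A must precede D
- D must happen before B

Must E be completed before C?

Nothing in the constraints links E and C; they are unordered relative to each other.
A valid ordering placing C before E exists, so the answer is no.

No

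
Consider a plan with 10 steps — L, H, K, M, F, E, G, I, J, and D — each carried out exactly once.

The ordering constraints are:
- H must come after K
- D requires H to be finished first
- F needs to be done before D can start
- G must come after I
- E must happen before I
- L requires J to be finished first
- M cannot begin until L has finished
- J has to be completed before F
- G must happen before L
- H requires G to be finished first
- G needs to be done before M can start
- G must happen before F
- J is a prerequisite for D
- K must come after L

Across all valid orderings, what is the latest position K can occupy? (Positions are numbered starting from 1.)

8

Following every chain forward from K, the steps that must come later are H, D — 2 of them.
So at least 2 steps follow K, putting K no later than position 8. That position is achievable by scheduling everything else first.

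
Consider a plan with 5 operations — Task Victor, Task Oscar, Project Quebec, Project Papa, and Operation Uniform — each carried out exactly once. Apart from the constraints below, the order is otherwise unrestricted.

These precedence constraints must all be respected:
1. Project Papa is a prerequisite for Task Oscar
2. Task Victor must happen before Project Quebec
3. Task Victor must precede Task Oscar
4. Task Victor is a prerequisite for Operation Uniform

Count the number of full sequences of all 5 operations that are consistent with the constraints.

The operations with no prerequisites are Task Victor, Project Papa; any of them can be placed first.
Enumerating by repeatedly choosing an available operation (one whose prerequisites are all placed) gives 18 distinct complete orderings.

18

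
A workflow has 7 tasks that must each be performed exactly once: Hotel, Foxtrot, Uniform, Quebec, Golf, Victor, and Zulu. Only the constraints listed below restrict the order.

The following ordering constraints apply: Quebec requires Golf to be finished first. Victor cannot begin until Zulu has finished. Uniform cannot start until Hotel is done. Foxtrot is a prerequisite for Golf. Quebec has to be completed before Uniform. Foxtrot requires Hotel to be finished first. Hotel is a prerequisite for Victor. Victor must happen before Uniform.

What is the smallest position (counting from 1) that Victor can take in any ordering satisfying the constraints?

3

Working backwards through the constraints from Victor, its full set of required predecessors is Hotel, Zulu — 2 of them.
So at minimum 2 tasks come before Victor, putting Victor no earlier than position 3. That position is achievable by scheduling exactly those predecessors first.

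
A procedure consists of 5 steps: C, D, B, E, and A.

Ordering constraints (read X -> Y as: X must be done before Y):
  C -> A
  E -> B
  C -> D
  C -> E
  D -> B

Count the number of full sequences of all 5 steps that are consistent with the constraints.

8

Only C has no prerequisites, so it must go first.
Counting all ways to extend the partial order to a total order gives 8.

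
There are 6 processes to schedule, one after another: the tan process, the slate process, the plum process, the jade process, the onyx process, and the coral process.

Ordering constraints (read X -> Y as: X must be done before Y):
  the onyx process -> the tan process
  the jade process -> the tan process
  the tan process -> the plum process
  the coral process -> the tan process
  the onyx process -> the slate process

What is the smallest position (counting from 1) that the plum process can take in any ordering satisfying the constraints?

5

Every process that must precede the plum process has to come before it. Tracing all chains that end at the plum process, those processes are: the tan process, the jade process, the onyx process, the coral process — 4 in total.
So at minimum 4 processes come before the plum process, putting the plum process no earlier than position 5. That position is achievable by scheduling exactly those predecessors first.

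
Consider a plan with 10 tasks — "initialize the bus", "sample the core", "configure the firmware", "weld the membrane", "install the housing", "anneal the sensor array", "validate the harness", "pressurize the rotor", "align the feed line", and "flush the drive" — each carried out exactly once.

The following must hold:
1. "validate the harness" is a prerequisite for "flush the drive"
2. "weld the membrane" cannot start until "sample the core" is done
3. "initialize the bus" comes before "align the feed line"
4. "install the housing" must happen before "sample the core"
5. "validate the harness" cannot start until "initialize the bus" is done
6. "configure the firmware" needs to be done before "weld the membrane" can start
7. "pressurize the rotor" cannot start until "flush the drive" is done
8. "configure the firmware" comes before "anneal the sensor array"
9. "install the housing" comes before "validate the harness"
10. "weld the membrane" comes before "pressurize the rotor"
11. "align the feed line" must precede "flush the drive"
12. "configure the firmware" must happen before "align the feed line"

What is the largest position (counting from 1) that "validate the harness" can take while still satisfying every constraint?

The tasks that are forced after "validate the harness", directly or by a chain of constraints, are "pressurize the rotor", "flush the drive". That's 2 tasks.
With 2 mandatory successors out of 10 tasks total, the latest slot for "validate the harness" is 10−2 = 8, and it's reachable by doing all non-successors before "validate the harness".

8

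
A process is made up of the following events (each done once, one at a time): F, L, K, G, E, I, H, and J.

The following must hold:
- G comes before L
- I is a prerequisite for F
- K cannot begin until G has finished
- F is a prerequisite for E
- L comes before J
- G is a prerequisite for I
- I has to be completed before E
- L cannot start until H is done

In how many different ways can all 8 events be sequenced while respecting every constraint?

200

2 events have no prerequisites (G, H), so any of them could come first.
Enumerating by repeatedly choosing an available event (one whose prerequisites are all placed) gives 200 distinct complete orderings.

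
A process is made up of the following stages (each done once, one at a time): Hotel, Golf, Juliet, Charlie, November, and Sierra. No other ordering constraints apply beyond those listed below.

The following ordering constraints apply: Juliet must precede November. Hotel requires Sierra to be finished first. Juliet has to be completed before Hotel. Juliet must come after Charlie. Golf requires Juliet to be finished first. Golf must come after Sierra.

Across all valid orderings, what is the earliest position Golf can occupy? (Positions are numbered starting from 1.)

Every stage that must precede Golf has to come before it. Tracing all chains that end at Golf, those stages are: Juliet, Charlie, Sierra — 3 in total.
So at minimum 3 stages come before Golf, putting Golf no earlier than position 4. That position is achievable by scheduling exactly those predecessors first.

4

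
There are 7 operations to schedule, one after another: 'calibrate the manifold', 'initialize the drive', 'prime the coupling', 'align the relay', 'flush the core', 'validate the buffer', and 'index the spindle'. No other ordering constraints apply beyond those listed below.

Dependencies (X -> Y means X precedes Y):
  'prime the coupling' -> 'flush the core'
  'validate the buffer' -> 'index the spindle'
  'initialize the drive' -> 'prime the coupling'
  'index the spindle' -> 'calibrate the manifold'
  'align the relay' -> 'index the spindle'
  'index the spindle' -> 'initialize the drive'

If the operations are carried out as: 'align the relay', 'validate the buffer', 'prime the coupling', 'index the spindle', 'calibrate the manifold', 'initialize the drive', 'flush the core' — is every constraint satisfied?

Here 'initialize the drive' comes after 'prime the coupling'.
But one of the constraints requires 'initialize the drive' before 'prime the coupling', so this ordering violates it.

No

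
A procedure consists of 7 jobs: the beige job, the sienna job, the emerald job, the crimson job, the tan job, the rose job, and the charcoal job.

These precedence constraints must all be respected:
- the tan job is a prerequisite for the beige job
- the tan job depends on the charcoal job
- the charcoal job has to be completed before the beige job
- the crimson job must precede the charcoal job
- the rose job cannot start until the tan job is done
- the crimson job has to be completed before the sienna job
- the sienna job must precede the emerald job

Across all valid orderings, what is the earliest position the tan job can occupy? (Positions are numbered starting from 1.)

3

Working backwards through the constraints from the tan job, its full set of required predecessors is the crimson job, the charcoal job — 2 of them.
With 2 mandatory predecessors, the earliest the tan job can sit is position 2+1 = 3, and placing just those 2 first achieves it.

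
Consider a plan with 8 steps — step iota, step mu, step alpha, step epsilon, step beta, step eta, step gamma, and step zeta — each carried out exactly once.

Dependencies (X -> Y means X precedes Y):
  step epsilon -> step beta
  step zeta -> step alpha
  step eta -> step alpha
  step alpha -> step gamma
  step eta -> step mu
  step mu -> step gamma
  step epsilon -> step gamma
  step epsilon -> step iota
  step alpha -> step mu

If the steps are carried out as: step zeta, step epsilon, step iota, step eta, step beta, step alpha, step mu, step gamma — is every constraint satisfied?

Going through the constraints one by one, each required predecessor appears earlier in the sequence than its dependent — e.g. step epsilon (position 2) is before step gamma (position 8), as required.

Yes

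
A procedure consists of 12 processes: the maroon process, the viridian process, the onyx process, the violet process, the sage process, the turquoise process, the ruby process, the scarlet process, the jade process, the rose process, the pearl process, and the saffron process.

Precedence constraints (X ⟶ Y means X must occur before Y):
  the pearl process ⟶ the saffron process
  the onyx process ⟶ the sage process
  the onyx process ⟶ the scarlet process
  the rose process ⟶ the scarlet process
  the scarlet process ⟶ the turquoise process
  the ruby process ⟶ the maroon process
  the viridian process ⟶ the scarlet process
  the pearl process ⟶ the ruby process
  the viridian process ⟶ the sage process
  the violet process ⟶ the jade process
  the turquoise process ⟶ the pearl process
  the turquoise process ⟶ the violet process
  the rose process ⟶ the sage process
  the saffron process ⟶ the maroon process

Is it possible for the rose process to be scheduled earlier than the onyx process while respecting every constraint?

No chain of constraints runs from the onyx process to the rose process, so the onyx process is not required to come first.
That means at least one valid schedule has the rose process before the onyx process.

Yes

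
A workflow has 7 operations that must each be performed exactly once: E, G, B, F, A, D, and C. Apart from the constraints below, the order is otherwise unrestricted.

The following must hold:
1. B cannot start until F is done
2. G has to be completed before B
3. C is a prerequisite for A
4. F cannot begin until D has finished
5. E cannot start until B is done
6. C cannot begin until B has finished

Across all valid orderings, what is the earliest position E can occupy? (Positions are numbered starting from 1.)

The operations that are forced before E, directly or transitively, are G, B, F, D. That's 4 operations.
With 4 mandatory predecessors, the earliest E can sit is position 4+1 = 5, and placing just those 4 first achieves it.

5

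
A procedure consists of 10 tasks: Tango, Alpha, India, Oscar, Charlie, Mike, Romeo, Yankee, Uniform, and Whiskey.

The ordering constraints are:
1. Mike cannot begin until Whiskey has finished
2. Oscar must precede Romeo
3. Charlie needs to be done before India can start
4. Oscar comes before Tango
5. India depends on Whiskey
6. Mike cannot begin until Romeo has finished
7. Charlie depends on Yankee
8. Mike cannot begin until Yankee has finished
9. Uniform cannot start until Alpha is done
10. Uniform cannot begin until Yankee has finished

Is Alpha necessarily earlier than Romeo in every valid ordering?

No

No chain of constraints connects Alpha to Romeo in either direction.
A valid ordering placing Romeo before Alpha exists, so the answer is no.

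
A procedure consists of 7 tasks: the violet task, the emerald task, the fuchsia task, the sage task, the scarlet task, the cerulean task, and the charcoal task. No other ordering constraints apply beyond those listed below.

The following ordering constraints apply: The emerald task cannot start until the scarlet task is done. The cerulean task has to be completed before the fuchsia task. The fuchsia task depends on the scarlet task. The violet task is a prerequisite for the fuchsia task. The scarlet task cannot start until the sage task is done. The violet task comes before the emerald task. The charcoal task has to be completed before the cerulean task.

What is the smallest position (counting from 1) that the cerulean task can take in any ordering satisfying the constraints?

2

Working backwards through the constraints from the cerulean task, its only required predecessor is the charcoal task.
With 1 mandatory predecessor, the earliest the cerulean task can sit is position 1+1 = 2, and placing just that one first achieves it.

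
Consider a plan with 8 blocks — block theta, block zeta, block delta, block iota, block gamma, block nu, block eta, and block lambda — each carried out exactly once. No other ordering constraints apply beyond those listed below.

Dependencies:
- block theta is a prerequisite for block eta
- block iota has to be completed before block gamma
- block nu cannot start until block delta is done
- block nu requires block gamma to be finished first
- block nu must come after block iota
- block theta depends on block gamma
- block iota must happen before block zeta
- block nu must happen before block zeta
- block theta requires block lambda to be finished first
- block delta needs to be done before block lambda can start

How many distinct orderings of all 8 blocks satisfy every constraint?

48

The blocks with no prerequisites are block delta, block iota; any of them can be placed first.
Systematically extending each partial ordering one block at a time and counting, there are 48 complete orderings.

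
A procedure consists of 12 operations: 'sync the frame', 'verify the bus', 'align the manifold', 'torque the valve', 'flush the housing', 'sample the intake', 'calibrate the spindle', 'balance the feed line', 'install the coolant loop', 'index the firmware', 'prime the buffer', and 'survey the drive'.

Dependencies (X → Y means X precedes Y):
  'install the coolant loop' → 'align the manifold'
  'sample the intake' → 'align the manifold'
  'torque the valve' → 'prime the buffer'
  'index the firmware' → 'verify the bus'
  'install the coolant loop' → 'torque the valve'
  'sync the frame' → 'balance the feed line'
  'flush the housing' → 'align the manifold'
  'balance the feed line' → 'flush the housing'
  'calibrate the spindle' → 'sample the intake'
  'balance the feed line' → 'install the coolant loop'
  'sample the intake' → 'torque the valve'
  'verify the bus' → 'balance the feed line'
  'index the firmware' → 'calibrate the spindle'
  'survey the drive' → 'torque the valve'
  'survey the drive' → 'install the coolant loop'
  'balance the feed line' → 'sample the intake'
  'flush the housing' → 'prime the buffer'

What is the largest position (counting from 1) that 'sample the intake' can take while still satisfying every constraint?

9

The operations that are forced after 'sample the intake', directly or by a chain of constraints, are 'align the manifold', 'torque the valve', 'prime the buffer'. That's 3 operations.
So at least 3 operations follow 'sample the intake', putting 'sample the intake' no later than position 9. That position is achievable by scheduling everything else first.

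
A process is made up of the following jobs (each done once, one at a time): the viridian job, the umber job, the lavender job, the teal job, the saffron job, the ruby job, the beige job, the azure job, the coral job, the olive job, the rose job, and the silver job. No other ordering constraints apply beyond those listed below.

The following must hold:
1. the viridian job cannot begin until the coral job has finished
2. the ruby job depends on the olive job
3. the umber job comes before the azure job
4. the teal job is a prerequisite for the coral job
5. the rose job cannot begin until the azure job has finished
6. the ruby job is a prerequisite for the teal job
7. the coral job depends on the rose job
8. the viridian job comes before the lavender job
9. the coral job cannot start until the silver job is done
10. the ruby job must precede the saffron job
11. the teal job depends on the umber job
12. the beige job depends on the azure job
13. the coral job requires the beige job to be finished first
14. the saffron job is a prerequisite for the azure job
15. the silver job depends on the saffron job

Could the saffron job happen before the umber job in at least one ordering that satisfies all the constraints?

Nothing in the constraints forces the umber job before the saffron job — there is no chain from the umber job to the saffron job.
So a valid ordering placing the saffron job earlier than the umber job exists.

Yes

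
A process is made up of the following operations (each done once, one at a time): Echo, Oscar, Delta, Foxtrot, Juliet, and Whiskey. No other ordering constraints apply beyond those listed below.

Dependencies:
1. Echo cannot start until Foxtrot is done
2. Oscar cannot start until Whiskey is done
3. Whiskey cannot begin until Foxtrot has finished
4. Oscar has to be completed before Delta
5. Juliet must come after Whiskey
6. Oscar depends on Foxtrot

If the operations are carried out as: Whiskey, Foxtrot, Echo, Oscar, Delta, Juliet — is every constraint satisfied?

Here Foxtrot comes after Whiskey.
That contradicts the constraint that Foxtrot must precede Whiskey.

No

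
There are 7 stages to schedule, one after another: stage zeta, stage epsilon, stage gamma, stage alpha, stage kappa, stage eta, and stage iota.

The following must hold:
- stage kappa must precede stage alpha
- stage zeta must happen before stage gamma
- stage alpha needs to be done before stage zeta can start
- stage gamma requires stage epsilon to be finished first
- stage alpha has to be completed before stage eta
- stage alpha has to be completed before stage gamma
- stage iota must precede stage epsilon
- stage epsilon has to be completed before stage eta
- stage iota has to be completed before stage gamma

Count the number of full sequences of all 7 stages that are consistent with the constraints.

The stages with no prerequisites are stage kappa, stage iota; any of them can be placed first.
Enumerating by repeatedly choosing an available stage (one whose prerequisites are all placed) gives 26 distinct complete orderings.

26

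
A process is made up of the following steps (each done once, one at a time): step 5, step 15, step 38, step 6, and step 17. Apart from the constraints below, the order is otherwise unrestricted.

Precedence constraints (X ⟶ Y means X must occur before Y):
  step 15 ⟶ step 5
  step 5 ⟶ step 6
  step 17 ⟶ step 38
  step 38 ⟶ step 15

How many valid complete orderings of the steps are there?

Step 17 is the only step with nothing required before it, so every ordering starts there.
Every step is then forced in turn, so only 1 complete ordering is consistent with the constraints.

1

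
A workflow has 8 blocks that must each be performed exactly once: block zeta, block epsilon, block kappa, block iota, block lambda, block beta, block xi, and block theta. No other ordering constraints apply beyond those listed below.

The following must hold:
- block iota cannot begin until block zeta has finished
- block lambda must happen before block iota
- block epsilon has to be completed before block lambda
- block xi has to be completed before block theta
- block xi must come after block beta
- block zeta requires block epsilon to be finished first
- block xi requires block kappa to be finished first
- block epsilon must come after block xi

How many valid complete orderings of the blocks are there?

The blocks with no prerequisites are block kappa, block beta; any of them can be placed first.
Systematically extending each partial ordering one block at a time and counting, there are 20 complete orderings.

20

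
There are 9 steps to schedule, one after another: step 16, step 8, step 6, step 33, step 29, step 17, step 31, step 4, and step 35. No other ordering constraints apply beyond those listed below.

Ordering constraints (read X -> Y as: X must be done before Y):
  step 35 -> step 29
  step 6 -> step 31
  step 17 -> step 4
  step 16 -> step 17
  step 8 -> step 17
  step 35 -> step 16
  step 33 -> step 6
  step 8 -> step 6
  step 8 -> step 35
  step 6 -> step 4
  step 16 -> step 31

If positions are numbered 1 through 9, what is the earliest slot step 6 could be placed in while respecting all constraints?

Every step that must precede step 6 has to come before it. Tracing all chains that end at step 6, those steps are: step 8, step 33 — 2 in total.
With 2 mandatory predecessors, the earliest step 6 can sit is position 2+1 = 3, and placing just those 2 first achieves it.

3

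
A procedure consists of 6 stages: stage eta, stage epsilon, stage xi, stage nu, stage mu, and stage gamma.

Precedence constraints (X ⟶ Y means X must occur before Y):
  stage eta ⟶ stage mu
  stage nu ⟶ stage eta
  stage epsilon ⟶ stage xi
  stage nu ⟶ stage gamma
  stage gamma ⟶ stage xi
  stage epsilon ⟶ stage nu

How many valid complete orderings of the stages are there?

Stage epsilon is the only stage with nothing required before it, so every ordering starts there.
Counting all ways to extend the partial order to a total order gives 6.

6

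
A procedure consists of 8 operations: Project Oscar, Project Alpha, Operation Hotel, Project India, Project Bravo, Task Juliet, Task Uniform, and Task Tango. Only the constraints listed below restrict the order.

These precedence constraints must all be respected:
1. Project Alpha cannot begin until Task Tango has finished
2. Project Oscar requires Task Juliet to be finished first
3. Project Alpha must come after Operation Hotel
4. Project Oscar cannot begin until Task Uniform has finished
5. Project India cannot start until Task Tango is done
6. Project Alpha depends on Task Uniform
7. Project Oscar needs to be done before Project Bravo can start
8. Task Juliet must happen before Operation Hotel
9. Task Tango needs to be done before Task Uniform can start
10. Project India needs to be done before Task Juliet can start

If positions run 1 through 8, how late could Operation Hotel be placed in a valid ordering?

7

The only operation forced after Operation Hotel (directly or by a chain) is Project Alpha.
So at least 1 operation follows Operation Hotel, putting Operation Hotel no later than position 7. That position is achievable by scheduling everything else first.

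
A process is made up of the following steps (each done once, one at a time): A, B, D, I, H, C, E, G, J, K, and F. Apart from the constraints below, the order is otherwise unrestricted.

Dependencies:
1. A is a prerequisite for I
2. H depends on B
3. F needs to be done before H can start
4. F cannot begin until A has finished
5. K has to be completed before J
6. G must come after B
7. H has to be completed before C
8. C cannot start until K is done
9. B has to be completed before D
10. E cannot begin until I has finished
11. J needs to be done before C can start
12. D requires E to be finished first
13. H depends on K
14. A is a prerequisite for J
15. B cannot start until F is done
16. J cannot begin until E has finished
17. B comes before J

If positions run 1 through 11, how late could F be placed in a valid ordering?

The steps that are forced after F, directly or by a chain of constraints, are B, D, H, C, G, J. That's 6 steps.
So at least 6 steps follow F, putting F no later than position 5. That position is achievable by scheduling everything else first.

5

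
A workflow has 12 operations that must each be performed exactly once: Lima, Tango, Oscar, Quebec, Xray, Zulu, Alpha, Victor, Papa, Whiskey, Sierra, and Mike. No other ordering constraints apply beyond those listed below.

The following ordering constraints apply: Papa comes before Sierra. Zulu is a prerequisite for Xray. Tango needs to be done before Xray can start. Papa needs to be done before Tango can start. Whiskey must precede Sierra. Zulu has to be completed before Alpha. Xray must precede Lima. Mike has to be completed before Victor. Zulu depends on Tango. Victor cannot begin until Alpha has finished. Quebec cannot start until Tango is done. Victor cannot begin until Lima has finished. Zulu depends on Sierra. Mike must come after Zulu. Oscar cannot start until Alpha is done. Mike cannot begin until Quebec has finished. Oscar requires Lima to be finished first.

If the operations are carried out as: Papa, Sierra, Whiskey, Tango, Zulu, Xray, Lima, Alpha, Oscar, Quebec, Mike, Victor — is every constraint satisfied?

Here Whiskey comes after Sierra.
That contradicts the constraint that Whiskey must precede Sierra.

No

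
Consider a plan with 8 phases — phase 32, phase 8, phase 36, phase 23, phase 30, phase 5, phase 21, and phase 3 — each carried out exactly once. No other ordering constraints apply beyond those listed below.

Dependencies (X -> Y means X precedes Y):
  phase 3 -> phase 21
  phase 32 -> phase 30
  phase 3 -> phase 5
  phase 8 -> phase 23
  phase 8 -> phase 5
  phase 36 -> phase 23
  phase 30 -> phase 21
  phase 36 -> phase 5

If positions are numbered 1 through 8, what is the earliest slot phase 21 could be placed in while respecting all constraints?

4

Every phase that must precede phase 21 has to come before it. Tracing all chains that end at phase 21, those phases are: phase 32, phase 30, phase 3 — 3 in total.
With 3 mandatory predecessors, the earliest phase 21 can sit is position 3+1 = 4, and placing just those 3 first achieves it.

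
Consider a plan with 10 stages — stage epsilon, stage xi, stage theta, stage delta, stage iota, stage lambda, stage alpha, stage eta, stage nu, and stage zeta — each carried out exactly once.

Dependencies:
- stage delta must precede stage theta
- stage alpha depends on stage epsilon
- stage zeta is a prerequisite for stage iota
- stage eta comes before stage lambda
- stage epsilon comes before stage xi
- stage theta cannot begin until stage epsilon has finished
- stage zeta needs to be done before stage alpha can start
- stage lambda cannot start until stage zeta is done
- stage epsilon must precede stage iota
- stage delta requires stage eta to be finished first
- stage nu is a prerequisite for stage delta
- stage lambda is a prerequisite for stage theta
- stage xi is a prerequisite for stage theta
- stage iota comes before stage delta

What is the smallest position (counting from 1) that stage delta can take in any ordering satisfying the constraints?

Working backwards through the constraints from stage delta, its full set of required predecessors is stage epsilon, stage iota, stage eta, stage nu, stage zeta — 5 of them.
With 5 mandatory predecessors, the earliest stage delta can sit is position 5+1 = 6, and placing just those 5 first achieves it.

6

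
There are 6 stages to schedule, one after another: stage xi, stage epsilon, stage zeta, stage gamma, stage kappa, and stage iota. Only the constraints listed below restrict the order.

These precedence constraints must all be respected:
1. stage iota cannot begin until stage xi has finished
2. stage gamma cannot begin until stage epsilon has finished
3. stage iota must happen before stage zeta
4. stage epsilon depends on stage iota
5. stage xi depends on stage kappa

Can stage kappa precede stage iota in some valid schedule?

The constraints force stage kappa before stage iota, so yes — every valid ordering has stage kappa earlier.

Yes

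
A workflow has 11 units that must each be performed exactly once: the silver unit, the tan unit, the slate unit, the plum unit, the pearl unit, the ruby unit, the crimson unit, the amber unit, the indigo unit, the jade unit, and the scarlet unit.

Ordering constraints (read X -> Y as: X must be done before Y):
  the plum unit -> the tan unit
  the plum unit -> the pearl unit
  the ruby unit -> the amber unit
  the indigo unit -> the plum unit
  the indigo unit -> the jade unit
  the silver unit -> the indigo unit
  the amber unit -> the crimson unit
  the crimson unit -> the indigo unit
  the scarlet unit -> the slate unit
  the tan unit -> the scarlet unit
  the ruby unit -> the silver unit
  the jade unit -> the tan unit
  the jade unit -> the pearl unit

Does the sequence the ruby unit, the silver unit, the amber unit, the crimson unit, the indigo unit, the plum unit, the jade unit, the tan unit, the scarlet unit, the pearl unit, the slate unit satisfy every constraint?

Checking each listed constraint against this order: for instance, the plum unit is in position 6 and the pearl unit in position 10, so that constraint holds — and the remaining constraints check out the same way.

Yes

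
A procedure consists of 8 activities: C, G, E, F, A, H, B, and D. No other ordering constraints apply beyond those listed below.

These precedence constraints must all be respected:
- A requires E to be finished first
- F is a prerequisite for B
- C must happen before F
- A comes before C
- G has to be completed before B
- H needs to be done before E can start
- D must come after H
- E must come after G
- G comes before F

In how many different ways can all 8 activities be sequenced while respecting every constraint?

The activities with no prerequisites are G, H; any of them can be placed first.
Systematically extending each partial ordering one activity at a time and counting, there are 13 complete orderings.

13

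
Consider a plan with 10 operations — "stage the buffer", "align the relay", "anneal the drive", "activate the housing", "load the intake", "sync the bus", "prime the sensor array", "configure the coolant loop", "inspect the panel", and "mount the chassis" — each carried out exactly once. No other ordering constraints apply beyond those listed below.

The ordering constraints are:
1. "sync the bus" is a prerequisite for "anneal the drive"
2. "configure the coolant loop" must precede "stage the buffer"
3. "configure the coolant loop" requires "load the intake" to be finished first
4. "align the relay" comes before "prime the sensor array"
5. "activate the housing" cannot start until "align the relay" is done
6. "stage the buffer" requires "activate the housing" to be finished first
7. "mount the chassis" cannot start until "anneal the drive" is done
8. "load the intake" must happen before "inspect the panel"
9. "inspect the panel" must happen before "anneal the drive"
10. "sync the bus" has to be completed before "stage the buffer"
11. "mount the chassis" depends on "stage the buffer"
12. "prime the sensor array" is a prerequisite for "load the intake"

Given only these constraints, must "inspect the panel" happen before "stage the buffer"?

No chain of constraints connects "inspect the panel" to "stage the buffer" in either direction.
There exist valid orderings with "stage the buffer" before "inspect the panel", so "inspect the panel" is not required to come first.

No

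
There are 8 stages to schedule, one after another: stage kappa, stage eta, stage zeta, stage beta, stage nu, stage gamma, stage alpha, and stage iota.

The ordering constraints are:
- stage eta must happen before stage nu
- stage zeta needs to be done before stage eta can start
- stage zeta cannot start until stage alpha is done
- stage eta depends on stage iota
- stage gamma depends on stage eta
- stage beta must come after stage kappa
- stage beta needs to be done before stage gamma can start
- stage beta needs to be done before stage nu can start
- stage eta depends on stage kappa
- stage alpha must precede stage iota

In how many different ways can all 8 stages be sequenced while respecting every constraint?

56

The stages with no prerequisites are stage kappa, stage alpha; any of them can be placed first.
Systematically extending each partial ordering one stage at a time and counting, there are 56 complete orderings.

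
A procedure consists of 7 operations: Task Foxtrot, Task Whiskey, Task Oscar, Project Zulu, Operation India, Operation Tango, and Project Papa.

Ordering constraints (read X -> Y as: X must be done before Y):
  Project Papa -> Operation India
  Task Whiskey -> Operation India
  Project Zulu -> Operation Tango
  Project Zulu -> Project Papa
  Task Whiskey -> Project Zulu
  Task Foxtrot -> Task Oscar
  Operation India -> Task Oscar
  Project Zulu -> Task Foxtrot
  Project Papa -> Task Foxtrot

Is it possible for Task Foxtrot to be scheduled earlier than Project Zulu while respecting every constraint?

There is a dependency chain Project Zulu → Task Foxtrot, so Task Foxtrot always comes after Project Zulu.
Hence Task Foxtrot can never be scheduled before Project Zulu.

No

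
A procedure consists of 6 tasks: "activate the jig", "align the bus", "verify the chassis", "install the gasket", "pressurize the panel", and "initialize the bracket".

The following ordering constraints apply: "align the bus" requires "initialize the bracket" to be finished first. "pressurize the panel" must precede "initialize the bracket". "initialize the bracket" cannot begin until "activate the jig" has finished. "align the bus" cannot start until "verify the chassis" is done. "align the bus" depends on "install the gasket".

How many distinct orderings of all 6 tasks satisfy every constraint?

4 tasks have no prerequisites ("activate the jig", "verify the chassis", "install the gasket", "pressurize the panel"), so any of them could come first.
Systematically extending each partial ordering one task at a time and counting, there are 40 complete orderings.

40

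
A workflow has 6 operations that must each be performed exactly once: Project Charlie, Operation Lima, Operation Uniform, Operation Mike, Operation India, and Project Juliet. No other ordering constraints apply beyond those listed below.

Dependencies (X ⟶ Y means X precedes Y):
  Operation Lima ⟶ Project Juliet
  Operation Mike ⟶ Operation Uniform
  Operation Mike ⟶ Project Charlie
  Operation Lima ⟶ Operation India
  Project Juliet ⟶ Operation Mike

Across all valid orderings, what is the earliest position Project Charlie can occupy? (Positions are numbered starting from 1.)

4

The operations that are forced before Project Charlie, directly or transitively, are Operation Lima, Operation Mike, Project Juliet. That's 3 operations.
With 3 mandatory predecessors, the earliest Project Charlie can sit is position 3+1 = 4, and placing just those 3 first achieves it.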